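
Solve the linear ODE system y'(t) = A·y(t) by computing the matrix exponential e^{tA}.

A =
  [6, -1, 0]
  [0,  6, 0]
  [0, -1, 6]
e^{tA} =
  [exp(6*t), -t*exp(6*t), 0]
  [0, exp(6*t), 0]
  [0, -t*exp(6*t), exp(6*t)]

Strategy: write A = P · J · P⁻¹ where J is a Jordan canonical form, so e^{tA} = P · e^{tJ} · P⁻¹, and e^{tJ} can be computed block-by-block.

A has Jordan form
J =
  [6, 1, 0]
  [0, 6, 0]
  [0, 0, 6]
(up to reordering of blocks).

Per-block formulas:
  For a 2×2 Jordan block J_2(6): exp(t · J_2(6)) = e^(6t)·(I + t·N), where N is the 2×2 nilpotent shift.
  For a 1×1 block at λ = 6: exp(t · [6]) = [e^(6t)].

After assembling e^{tJ} and conjugating by P, we get:

e^{tA} =
  [exp(6*t), -t*exp(6*t), 0]
  [0, exp(6*t), 0]
  [0, -t*exp(6*t), exp(6*t)]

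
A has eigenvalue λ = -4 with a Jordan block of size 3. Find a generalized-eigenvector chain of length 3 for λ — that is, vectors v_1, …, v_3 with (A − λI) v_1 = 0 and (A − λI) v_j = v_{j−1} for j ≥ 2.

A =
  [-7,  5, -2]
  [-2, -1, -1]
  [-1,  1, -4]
A Jordan chain for λ = -4 of length 3:
v_1 = (1, 1, 1)ᵀ
v_2 = (-3, -2, -1)ᵀ
v_3 = (1, 0, 0)ᵀ

Let N = A − (-4)·I. We want v_3 with N^3 v_3 = 0 but N^2 v_3 ≠ 0; then v_{j-1} := N · v_j for j = 3, …, 2.

Pick v_3 = (1, 0, 0)ᵀ.
Then v_2 = N · v_3 = (-3, -2, -1)ᵀ.
Then v_1 = N · v_2 = (1, 1, 1)ᵀ.

Sanity check: (A − (-4)·I) v_1 = (0, 0, 0)ᵀ = 0. ✓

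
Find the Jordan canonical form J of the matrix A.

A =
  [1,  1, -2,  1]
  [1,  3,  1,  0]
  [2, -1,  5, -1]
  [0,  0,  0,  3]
J_3(3) ⊕ J_1(3)

The characteristic polynomial is
  det(x·I − A) = x^4 - 12*x^3 + 54*x^2 - 108*x + 81 = (x - 3)^4

Eigenvalues and multiplicities (the geometric multiplicity of λ is n − rank(A − λI), which equals the number of Jordan blocks for λ):
  λ = 3: algebraic multiplicity = 4, geometric multiplicity = 2

Determining the block sizes for each eigenvalue:
  λ = 3: with am = 4 and gm = 2, the partition is not yet determined (e.g. several partitions of 4 into 2 parts exist). Let N = A − (3)·I. Computing rank(N^1) = 2, rank(N^2) = 1, rank(N^3) = 0; the number of blocks of size ≥ j is rank(N^{j−1}) − rank(N^j), giving [2, 1, 1]. So we have 1 block(s) of size 3, 1 block(s) of size 1 → block sizes [3, 1]

Assembling the blocks gives a Jordan form
J =
  [3, 1, 0, 0]
  [0, 3, 1, 0]
  [0, 0, 3, 0]
  [0, 0, 0, 3]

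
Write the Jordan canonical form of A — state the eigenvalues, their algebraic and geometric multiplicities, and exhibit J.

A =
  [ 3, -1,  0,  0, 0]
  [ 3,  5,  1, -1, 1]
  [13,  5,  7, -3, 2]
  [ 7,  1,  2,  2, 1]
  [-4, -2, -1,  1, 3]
J_3(4) ⊕ J_2(4)

The characteristic polynomial is
  det(x·I − A) = x^5 - 20*x^4 + 160*x^3 - 640*x^2 + 1280*x - 1024 = (x - 4)^5

Eigenvalues and multiplicities (the geometric multiplicity of λ is n − rank(A − λI), which equals the number of Jordan blocks for λ):
  λ = 4: algebraic multiplicity = 5, geometric multiplicity = 2

Determining the block sizes for each eigenvalue:
  λ = 4: with am = 5 and gm = 2, the partition is not yet determined (e.g. several partitions of 5 into 2 parts exist). Let N = A − (4)·I. Computing rank(N^1) = 3, rank(N^2) = 1, rank(N^3) = 0; the number of blocks of size ≥ j is rank(N^{j−1}) − rank(N^j), giving [2, 2, 1]. So we have 1 block(s) of size 3, 1 block(s) of size 2 → block sizes [3, 2]

Assembling the blocks gives a Jordan form
J =
  [4, 1, 0, 0, 0]
  [0, 4, 1, 0, 0]
  [0, 0, 4, 0, 0]
  [0, 0, 0, 4, 1]
  [0, 0, 0, 0, 4]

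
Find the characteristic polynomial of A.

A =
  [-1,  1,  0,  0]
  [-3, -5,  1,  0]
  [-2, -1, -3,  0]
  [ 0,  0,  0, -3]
x^4 + 12*x^3 + 54*x^2 + 108*x + 81

Expanding det(x·I − A) (e.g. by cofactor expansion or by noting that A is similar to its Jordan form J, which has the same characteristic polynomial as A) gives
  χ_A(x) = x^4 + 12*x^3 + 54*x^2 + 108*x + 81
which factors as (x + 3)^4. The eigenvalues (with algebraic multiplicities) are λ = -3 with multiplicity 4.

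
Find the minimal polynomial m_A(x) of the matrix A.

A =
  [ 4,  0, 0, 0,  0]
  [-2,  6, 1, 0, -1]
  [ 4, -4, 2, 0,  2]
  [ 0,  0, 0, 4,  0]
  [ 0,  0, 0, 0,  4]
x^2 - 8*x + 16

The characteristic polynomial is χ_A(x) = (x - 4)^5, so the eigenvalues are known. The minimal polynomial is
  m_A(x) = Π_λ (x − λ)^{k_λ}
where k_λ is the size of the *largest* Jordan block for λ (equivalently, the smallest k with (A − λI)^k v = 0 for every generalised eigenvector v of λ).

  λ = 4: largest Jordan block has size 2, contributing (x − 4)^2

So m_A(x) = (x - 4)^2 = x^2 - 8*x + 16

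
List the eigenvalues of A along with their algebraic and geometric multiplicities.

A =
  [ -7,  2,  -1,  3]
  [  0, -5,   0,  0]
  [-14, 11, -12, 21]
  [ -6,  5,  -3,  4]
λ = -5: alg = 4, geom = 2

Step 1 — factor the characteristic polynomial to read off the algebraic multiplicities:
  χ_A(x) = (x + 5)^4

Step 2 — compute geometric multiplicities via the rank-nullity identity g(λ) = n − rank(A − λI):
  rank(A − (-5)·I) = 2, so dim ker(A − (-5)·I) = n − 2 = 2

Summary:
  λ = -5: algebraic multiplicity = 4, geometric multiplicity = 2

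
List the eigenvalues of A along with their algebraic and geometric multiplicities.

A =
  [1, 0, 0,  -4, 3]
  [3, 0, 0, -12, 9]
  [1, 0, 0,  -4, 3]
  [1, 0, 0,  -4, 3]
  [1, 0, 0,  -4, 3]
λ = 0: alg = 5, geom = 4

Step 1 — factor the characteristic polynomial to read off the algebraic multiplicities:
  χ_A(x) = x^5

Step 2 — compute geometric multiplicities via the rank-nullity identity g(λ) = n − rank(A − λI):
  rank(A − (0)·I) = 1, so dim ker(A − (0)·I) = n − 1 = 4

Summary:
  λ = 0: algebraic multiplicity = 5, geometric multiplicity = 4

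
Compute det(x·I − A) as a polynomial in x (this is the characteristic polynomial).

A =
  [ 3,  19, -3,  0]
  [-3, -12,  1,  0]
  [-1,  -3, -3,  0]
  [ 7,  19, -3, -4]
x^4 + 16*x^3 + 96*x^2 + 256*x + 256

Expanding det(x·I − A) (e.g. by cofactor expansion or by noting that A is similar to its Jordan form J, which has the same characteristic polynomial as A) gives
  χ_A(x) = x^4 + 16*x^3 + 96*x^2 + 256*x + 256
which factors as (x + 4)^4. The eigenvalues (with algebraic multiplicities) are λ = -4 with multiplicity 4.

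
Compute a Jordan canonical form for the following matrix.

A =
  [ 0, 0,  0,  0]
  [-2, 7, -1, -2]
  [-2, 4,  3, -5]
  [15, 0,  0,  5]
J_1(0) ⊕ J_3(5)

The characteristic polynomial is
  det(x·I − A) = x^4 - 15*x^3 + 75*x^2 - 125*x = x*(x - 5)^3

Eigenvalues and multiplicities (the geometric multiplicity of λ is n − rank(A − λI), which equals the number of Jordan blocks for λ):
  λ = 0: algebraic multiplicity = 1, geometric multiplicity = 1
  λ = 5: algebraic multiplicity = 3, geometric multiplicity = 1

Determining the block sizes for each eigenvalue:
  λ = 0: one block (gm = 1), so the single block has size am = 1 → block sizes [1]
  λ = 5: one block (gm = 1), so the single block has size am = 3 → block sizes [3]

Assembling the blocks gives a Jordan form
J =
  [0, 0, 0, 0]
  [0, 5, 1, 0]
  [0, 0, 5, 1]
  [0, 0, 0, 5]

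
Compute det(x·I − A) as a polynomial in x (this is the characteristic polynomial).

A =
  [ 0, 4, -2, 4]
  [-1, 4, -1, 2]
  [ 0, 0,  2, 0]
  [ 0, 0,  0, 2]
x^4 - 8*x^3 + 24*x^2 - 32*x + 16

Expanding det(x·I − A) (e.g. by cofactor expansion or by noting that A is similar to its Jordan form J, which has the same characteristic polynomial as A) gives
  χ_A(x) = x^4 - 8*x^3 + 24*x^2 - 32*x + 16
which factors as (x - 2)^4. The eigenvalues (with algebraic multiplicities) are λ = 2 with multiplicity 4.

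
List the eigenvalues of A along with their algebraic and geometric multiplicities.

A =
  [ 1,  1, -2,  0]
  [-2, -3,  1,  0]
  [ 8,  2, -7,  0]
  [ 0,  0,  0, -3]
λ = -3: alg = 4, geom = 2

Step 1 — factor the characteristic polynomial to read off the algebraic multiplicities:
  χ_A(x) = (x + 3)^4

Step 2 — compute geometric multiplicities via the rank-nullity identity g(λ) = n − rank(A − λI):
  rank(A − (-3)·I) = 2, so dim ker(A − (-3)·I) = n − 2 = 2

Summary:
  λ = -3: algebraic multiplicity = 4, geometric multiplicity = 2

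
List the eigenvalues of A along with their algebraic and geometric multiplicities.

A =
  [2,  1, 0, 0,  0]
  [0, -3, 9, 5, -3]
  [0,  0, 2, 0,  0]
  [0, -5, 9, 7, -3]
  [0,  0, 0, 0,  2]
λ = 2: alg = 5, geom = 3

Step 1 — factor the characteristic polynomial to read off the algebraic multiplicities:
  χ_A(x) = (x - 2)^5

Step 2 — compute geometric multiplicities via the rank-nullity identity g(λ) = n − rank(A − λI):
  rank(A − (2)·I) = 2, so dim ker(A − (2)·I) = n − 2 = 3

Summary:
  λ = 2: algebraic multiplicity = 5, geometric multiplicity = 3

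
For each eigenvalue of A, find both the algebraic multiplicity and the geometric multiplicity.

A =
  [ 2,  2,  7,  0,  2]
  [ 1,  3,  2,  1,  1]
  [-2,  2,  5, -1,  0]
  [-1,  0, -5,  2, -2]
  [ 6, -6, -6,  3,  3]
λ = 3: alg = 5, geom = 2

Step 1 — factor the characteristic polynomial to read off the algebraic multiplicities:
  χ_A(x) = (x - 3)^5

Step 2 — compute geometric multiplicities via the rank-nullity identity g(λ) = n − rank(A − λI):
  rank(A − (3)·I) = 3, so dim ker(A − (3)·I) = n − 3 = 2

Summary:
  λ = 3: algebraic multiplicity = 5, geometric multiplicity = 2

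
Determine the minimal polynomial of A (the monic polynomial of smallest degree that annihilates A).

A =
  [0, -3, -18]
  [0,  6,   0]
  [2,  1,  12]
x^2 - 12*x + 36

The characteristic polynomial is χ_A(x) = (x - 6)^3, so the eigenvalues are known. The minimal polynomial is
  m_A(x) = Π_λ (x − λ)^{k_λ}
where k_λ is the size of the *largest* Jordan block for λ (equivalently, the smallest k with (A − λI)^k v = 0 for every generalised eigenvector v of λ).

  λ = 6: largest Jordan block has size 2, contributing (x − 6)^2

So m_A(x) = (x - 6)^2 = x^2 - 12*x + 36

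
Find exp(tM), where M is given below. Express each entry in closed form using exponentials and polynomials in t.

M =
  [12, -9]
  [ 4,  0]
e^{tM} =
  [6*t*exp(6*t) + exp(6*t), -9*t*exp(6*t)]
  [4*t*exp(6*t), -6*t*exp(6*t) + exp(6*t)]

Strategy: write M = P · J · P⁻¹ where J is a Jordan canonical form, so e^{tM} = P · e^{tJ} · P⁻¹, and e^{tJ} can be computed block-by-block.

M has Jordan form
J =
  [6, 1]
  [0, 6]
(up to reordering of blocks).

Per-block formulas:
  For a 2×2 Jordan block J_2(6): exp(t · J_2(6)) = e^(6t)·(I + t·N), where N is the 2×2 nilpotent shift.

After assembling e^{tJ} and conjugating by P, we get:

e^{tM} =
  [6*t*exp(6*t) + exp(6*t), -9*t*exp(6*t)]
  [4*t*exp(6*t), -6*t*exp(6*t) + exp(6*t)]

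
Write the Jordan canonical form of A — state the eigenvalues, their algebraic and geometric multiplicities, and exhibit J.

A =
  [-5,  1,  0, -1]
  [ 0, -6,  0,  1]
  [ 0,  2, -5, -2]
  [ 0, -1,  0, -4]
J_2(-5) ⊕ J_1(-5) ⊕ J_1(-5)

The characteristic polynomial is
  det(x·I − A) = x^4 + 20*x^3 + 150*x^2 + 500*x + 625 = (x + 5)^4

Eigenvalues and multiplicities (the geometric multiplicity of λ is n − rank(A − λI), which equals the number of Jordan blocks for λ):
  λ = -5: algebraic multiplicity = 4, geometric multiplicity = 3

Determining the block sizes for each eigenvalue:
  λ = -5: 3 blocks summing to 4 forces exactly one block of size 2 and the rest size 1 → block sizes [2, 1, 1]

Assembling the blocks gives a Jordan form
J =
  [-5,  1,  0,  0]
  [ 0, -5,  0,  0]
  [ 0,  0, -5,  0]
  [ 0,  0,  0, -5]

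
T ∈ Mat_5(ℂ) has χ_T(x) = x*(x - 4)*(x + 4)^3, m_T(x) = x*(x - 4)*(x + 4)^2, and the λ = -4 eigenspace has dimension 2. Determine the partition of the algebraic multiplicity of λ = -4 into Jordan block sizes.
Block sizes for λ = -4: [2, 1]

Step 1 — from the characteristic polynomial, algebraic multiplicity of λ = -4 is 3. From dim ker(T − (-4)·I) = 2, there are exactly 2 Jordan blocks for λ = -4.
Step 2 — from the minimal polynomial, the factor (x + 4)^2 tells us the largest block for λ = -4 has size 2.
Step 3 — with total size 3, 2 blocks, and largest block 2, the block sizes (in nonincreasing order) are [2, 1].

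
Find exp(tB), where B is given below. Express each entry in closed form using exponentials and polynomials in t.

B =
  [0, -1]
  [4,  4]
e^{tB} =
  [-2*t*exp(2*t) + exp(2*t), -t*exp(2*t)]
  [4*t*exp(2*t), 2*t*exp(2*t) + exp(2*t)]

Strategy: write B = P · J · P⁻¹ where J is a Jordan canonical form, so e^{tB} = P · e^{tJ} · P⁻¹, and e^{tJ} can be computed block-by-block.

B has Jordan form
J =
  [2, 1]
  [0, 2]
(up to reordering of blocks).

Per-block formulas:
  For a 2×2 Jordan block J_2(2): exp(t · J_2(2)) = e^(2t)·(I + t·N), where N is the 2×2 nilpotent shift.

After assembling e^{tJ} and conjugating by P, we get:

e^{tB} =
  [-2*t*exp(2*t) + exp(2*t), -t*exp(2*t)]
  [4*t*exp(2*t), 2*t*exp(2*t) + exp(2*t)]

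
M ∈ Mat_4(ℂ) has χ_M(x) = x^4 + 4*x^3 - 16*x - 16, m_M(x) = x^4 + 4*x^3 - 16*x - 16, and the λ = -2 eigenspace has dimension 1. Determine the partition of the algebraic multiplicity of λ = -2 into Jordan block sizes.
Block sizes for λ = -2: [3]

Step 1 — from the characteristic polynomial, algebraic multiplicity of λ = -2 is 3. From dim ker(M − (-2)·I) = 1, there are exactly 1 Jordan blocks for λ = -2.
Step 2 — from the minimal polynomial, the factor (x + 2)^3 tells us the largest block for λ = -2 has size 3.
Step 3 — with total size 3, 1 blocks, and largest block 3, the block sizes (in nonincreasing order) are [3].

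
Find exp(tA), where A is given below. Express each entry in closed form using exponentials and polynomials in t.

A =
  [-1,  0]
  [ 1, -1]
e^{tA} =
  [exp(-t), 0]
  [t*exp(-t), exp(-t)]

Strategy: write A = P · J · P⁻¹ where J is a Jordan canonical form, so e^{tA} = P · e^{tJ} · P⁻¹, and e^{tJ} can be computed block-by-block.

A has Jordan form
J =
  [-1,  1]
  [ 0, -1]
(up to reordering of blocks).

Per-block formulas:
  For a 2×2 Jordan block J_2(-1): exp(t · J_2(-1)) = e^(-1t)·(I + t·N), where N is the 2×2 nilpotent shift.

After assembling e^{tJ} and conjugating by P, we get:

e^{tA} =
  [exp(-t), 0]
  [t*exp(-t), exp(-t)]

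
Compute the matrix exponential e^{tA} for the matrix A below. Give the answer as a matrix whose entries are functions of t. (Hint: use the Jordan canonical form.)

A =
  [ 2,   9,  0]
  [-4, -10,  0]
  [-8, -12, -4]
e^{tA} =
  [6*t*exp(-4*t) + exp(-4*t), 9*t*exp(-4*t), 0]
  [-4*t*exp(-4*t), -6*t*exp(-4*t) + exp(-4*t), 0]
  [-8*t*exp(-4*t), -12*t*exp(-4*t), exp(-4*t)]

Strategy: write A = P · J · P⁻¹ where J is a Jordan canonical form, so e^{tA} = P · e^{tJ} · P⁻¹, and e^{tJ} can be computed block-by-block.

A has Jordan form
J =
  [-4,  1,  0]
  [ 0, -4,  0]
  [ 0,  0, -4]
(up to reordering of blocks).

Per-block formulas:
  For a 1×1 block at λ = -4: exp(t · [-4]) = [e^(-4t)].
  For a 2×2 Jordan block J_2(-4): exp(t · J_2(-4)) = e^(-4t)·(I + t·N), where N is the 2×2 nilpotent shift.

After assembling e^{tJ} and conjugating by P, we get:

e^{tA} =
  [6*t*exp(-4*t) + exp(-4*t), 9*t*exp(-4*t), 0]
  [-4*t*exp(-4*t), -6*t*exp(-4*t) + exp(-4*t), 0]
  [-8*t*exp(-4*t), -12*t*exp(-4*t), exp(-4*t)]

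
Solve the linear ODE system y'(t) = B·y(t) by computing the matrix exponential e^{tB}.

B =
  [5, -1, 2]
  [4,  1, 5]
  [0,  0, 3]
e^{tB} =
  [2*t*exp(3*t) + exp(3*t), -t*exp(3*t), -t^2*exp(3*t)/2 + 2*t*exp(3*t)]
  [4*t*exp(3*t), -2*t*exp(3*t) + exp(3*t), -t^2*exp(3*t) + 5*t*exp(3*t)]
  [0, 0, exp(3*t)]

Strategy: write B = P · J · P⁻¹ where J is a Jordan canonical form, so e^{tB} = P · e^{tJ} · P⁻¹, and e^{tJ} can be computed block-by-block.

B has Jordan form
J =
  [3, 1, 0]
  [0, 3, 1]
  [0, 0, 3]
(up to reordering of blocks).

Per-block formulas:
  For a 3×3 Jordan block J_3(3): exp(t · J_3(3)) = e^(3t)·(I + t·N + (t^2/2)·N^2), where N is the 3×3 nilpotent shift.

After assembling e^{tJ} and conjugating by P, we get:

e^{tB} =
  [2*t*exp(3*t) + exp(3*t), -t*exp(3*t), -t^2*exp(3*t)/2 + 2*t*exp(3*t)]
  [4*t*exp(3*t), -2*t*exp(3*t) + exp(3*t), -t^2*exp(3*t) + 5*t*exp(3*t)]
  [0, 0, exp(3*t)]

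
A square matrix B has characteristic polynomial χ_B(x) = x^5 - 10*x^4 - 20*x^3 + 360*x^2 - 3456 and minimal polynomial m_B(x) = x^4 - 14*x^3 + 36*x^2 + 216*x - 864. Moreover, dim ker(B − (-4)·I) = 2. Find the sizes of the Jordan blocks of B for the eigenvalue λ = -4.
Block sizes for λ = -4: [1, 1]

Step 1 — from the characteristic polynomial, algebraic multiplicity of λ = -4 is 2. From dim ker(B − (-4)·I) = 2, there are exactly 2 Jordan blocks for λ = -4.
Step 2 — from the minimal polynomial, the factor (x + 4) tells us the largest block for λ = -4 has size 1.
Step 3 — with total size 2, 2 blocks, and largest block 1, the block sizes (in nonincreasing order) are [1, 1].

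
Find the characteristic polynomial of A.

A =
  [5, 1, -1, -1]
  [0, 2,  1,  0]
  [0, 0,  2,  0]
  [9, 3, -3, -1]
x^4 - 8*x^3 + 24*x^2 - 32*x + 16

Expanding det(x·I − A) (e.g. by cofactor expansion or by noting that A is similar to its Jordan form J, which has the same characteristic polynomial as A) gives
  χ_A(x) = x^4 - 8*x^3 + 24*x^2 - 32*x + 16
which factors as (x - 2)^4. The eigenvalues (with algebraic multiplicities) are λ = 2 with multiplicity 4.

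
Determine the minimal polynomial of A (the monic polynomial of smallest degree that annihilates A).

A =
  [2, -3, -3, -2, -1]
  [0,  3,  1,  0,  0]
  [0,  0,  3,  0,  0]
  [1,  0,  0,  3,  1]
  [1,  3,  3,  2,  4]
x^3 - 9*x^2 + 27*x - 27

The characteristic polynomial is χ_A(x) = (x - 3)^5, so the eigenvalues are known. The minimal polynomial is
  m_A(x) = Π_λ (x − λ)^{k_λ}
where k_λ is the size of the *largest* Jordan block for λ (equivalently, the smallest k with (A − λI)^k v = 0 for every generalised eigenvector v of λ).

  λ = 3: largest Jordan block has size 3, contributing (x − 3)^3

So m_A(x) = (x - 3)^3 = x^3 - 9*x^2 + 27*x - 27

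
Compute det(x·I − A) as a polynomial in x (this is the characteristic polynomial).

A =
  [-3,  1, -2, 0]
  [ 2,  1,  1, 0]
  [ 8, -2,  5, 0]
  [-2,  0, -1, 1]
x^4 - 4*x^3 + 6*x^2 - 4*x + 1

Expanding det(x·I − A) (e.g. by cofactor expansion or by noting that A is similar to its Jordan form J, which has the same characteristic polynomial as A) gives
  χ_A(x) = x^4 - 4*x^3 + 6*x^2 - 4*x + 1
which factors as (x - 1)^4. The eigenvalues (with algebraic multiplicities) are λ = 1 with multiplicity 4.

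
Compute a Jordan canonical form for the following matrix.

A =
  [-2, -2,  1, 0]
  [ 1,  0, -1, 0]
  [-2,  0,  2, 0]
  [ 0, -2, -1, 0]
J_3(0) ⊕ J_1(0)

The characteristic polynomial is
  det(x·I − A) = x^4

Eigenvalues and multiplicities (the geometric multiplicity of λ is n − rank(A − λI), which equals the number of Jordan blocks for λ):
  λ = 0: algebraic multiplicity = 4, geometric multiplicity = 2

Determining the block sizes for each eigenvalue:
  λ = 0: with am = 4 and gm = 2, the partition is not yet determined (e.g. several partitions of 4 into 2 parts exist). Let N = A − (0)·I. Computing rank(N^1) = 2, rank(N^2) = 1, rank(N^3) = 0; the number of blocks of size ≥ j is rank(N^{j−1}) − rank(N^j), giving [2, 1, 1]. So we have 1 block(s) of size 3, 1 block(s) of size 1 → block sizes [3, 1]

Assembling the blocks gives a Jordan form
J =
  [0, 1, 0, 0]
  [0, 0, 1, 0]
  [0, 0, 0, 0]
  [0, 0, 0, 0]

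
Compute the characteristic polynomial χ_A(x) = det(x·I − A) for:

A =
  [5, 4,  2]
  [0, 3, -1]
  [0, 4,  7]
x^3 - 15*x^2 + 75*x - 125

Expanding det(x·I − A) (e.g. by cofactor expansion or by noting that A is similar to its Jordan form J, which has the same characteristic polynomial as A) gives
  χ_A(x) = x^3 - 15*x^2 + 75*x - 125
which factors as (x - 5)^3. The eigenvalues (with algebraic multiplicities) are λ = 5 with multiplicity 3.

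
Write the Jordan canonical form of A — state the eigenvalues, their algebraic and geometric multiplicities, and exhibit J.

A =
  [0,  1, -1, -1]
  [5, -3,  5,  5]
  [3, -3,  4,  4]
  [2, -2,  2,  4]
J_3(1) ⊕ J_1(2)

The characteristic polynomial is
  det(x·I − A) = x^4 - 5*x^3 + 9*x^2 - 7*x + 2 = (x - 2)*(x - 1)^3

Eigenvalues and multiplicities (the geometric multiplicity of λ is n − rank(A − λI), which equals the number of Jordan blocks for λ):
  λ = 1: algebraic multiplicity = 3, geometric multiplicity = 1
  λ = 2: algebraic multiplicity = 1, geometric multiplicity = 1

Determining the block sizes for each eigenvalue:
  λ = 1: one block (gm = 1), so the single block has size am = 3 → block sizes [3]
  λ = 2: one block (gm = 1), so the single block has size am = 1 → block sizes [1]

Assembling the blocks gives a Jordan form
J =
  [1, 1, 0, 0]
  [0, 1, 1, 0]
  [0, 0, 1, 0]
  [0, 0, 0, 2]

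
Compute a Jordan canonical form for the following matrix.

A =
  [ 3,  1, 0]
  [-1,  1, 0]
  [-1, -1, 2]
J_2(2) ⊕ J_1(2)

The characteristic polynomial is
  det(x·I − A) = x^3 - 6*x^2 + 12*x - 8 = (x - 2)^3

Eigenvalues and multiplicities (the geometric multiplicity of λ is n − rank(A − λI), which equals the number of Jordan blocks for λ):
  λ = 2: algebraic multiplicity = 3, geometric multiplicity = 2

Determining the block sizes for each eigenvalue:
  λ = 2: 2 blocks summing to 3 forces exactly one block of size 2 and the rest size 1 → block sizes [2, 1]

Assembling the blocks gives a Jordan form
J =
  [2, 1, 0]
  [0, 2, 0]
  [0, 0, 2]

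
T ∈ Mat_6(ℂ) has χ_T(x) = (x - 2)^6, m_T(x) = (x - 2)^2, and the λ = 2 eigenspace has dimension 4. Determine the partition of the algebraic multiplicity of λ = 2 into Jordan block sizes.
Block sizes for λ = 2: [2, 2, 1, 1]

Step 1 — from the characteristic polynomial, algebraic multiplicity of λ = 2 is 6. From dim ker(T − (2)·I) = 4, there are exactly 4 Jordan blocks for λ = 2.
Step 2 — from the minimal polynomial, the factor (x − 2)^2 tells us the largest block for λ = 2 has size 2.
Step 3 — with total size 6, 4 blocks, and largest block 2, the block sizes (in nonincreasing order) are [2, 2, 1, 1].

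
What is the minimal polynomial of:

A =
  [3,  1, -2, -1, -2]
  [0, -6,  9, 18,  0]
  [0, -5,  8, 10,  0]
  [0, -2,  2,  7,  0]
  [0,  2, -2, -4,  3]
x^3 - 9*x^2 + 27*x - 27

The characteristic polynomial is χ_A(x) = (x - 3)^5, so the eigenvalues are known. The minimal polynomial is
  m_A(x) = Π_λ (x − λ)^{k_λ}
where k_λ is the size of the *largest* Jordan block for λ (equivalently, the smallest k with (A − λI)^k v = 0 for every generalised eigenvector v of λ).

  λ = 3: largest Jordan block has size 3, contributing (x − 3)^3

So m_A(x) = (x - 3)^3 = x^3 - 9*x^2 + 27*x - 27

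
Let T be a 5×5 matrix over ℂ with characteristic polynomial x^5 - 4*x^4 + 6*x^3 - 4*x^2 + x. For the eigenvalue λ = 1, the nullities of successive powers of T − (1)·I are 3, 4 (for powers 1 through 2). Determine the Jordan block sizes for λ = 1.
Block sizes for λ = 1: [2, 1, 1]

From the dimensions of kernels of powers, the number of Jordan blocks of size at least j is d_j − d_{j−1} where d_j = dim ker(N^j) (with d_0 = 0). Computing the differences gives [3, 1].
The number of blocks of size exactly k is (#blocks of size ≥ k) − (#blocks of size ≥ k + 1), so the partition is: 2 block(s) of size 1, 1 block(s) of size 2.
In nonincreasing order the block sizes are [2, 1, 1].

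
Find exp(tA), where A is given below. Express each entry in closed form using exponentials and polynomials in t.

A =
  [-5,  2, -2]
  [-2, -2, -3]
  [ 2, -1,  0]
e^{tA} =
  [-exp(-t) + 2*exp(-3*t), 2*t*exp(-3*t), 2*t*exp(-3*t) - 2*exp(-t) + 2*exp(-3*t)]
  [-exp(-t) + exp(-3*t), t*exp(-3*t) + exp(-3*t), t*exp(-3*t) - 2*exp(-t) + 2*exp(-3*t)]
  [exp(-t) - exp(-3*t), -t*exp(-3*t), -t*exp(-3*t) + 2*exp(-t) - exp(-3*t)]

Strategy: write A = P · J · P⁻¹ where J is a Jordan canonical form, so e^{tA} = P · e^{tJ} · P⁻¹, and e^{tJ} can be computed block-by-block.

A has Jordan form
J =
  [-3,  1,  0]
  [ 0, -3,  0]
  [ 0,  0, -1]
(up to reordering of blocks).

Per-block formulas:
  For a 2×2 Jordan block J_2(-3): exp(t · J_2(-3)) = e^(-3t)·(I + t·N), where N is the 2×2 nilpotent shift.
  For a 1×1 block at λ = -1: exp(t · [-1]) = [e^(-1t)].

After assembling e^{tJ} and conjugating by P, we get:

e^{tA} =
  [-exp(-t) + 2*exp(-3*t), 2*t*exp(-3*t), 2*t*exp(-3*t) - 2*exp(-t) + 2*exp(-3*t)]
  [-exp(-t) + exp(-3*t), t*exp(-3*t) + exp(-3*t), t*exp(-3*t) - 2*exp(-t) + 2*exp(-3*t)]
  [exp(-t) - exp(-3*t), -t*exp(-3*t), -t*exp(-3*t) + 2*exp(-t) - exp(-3*t)]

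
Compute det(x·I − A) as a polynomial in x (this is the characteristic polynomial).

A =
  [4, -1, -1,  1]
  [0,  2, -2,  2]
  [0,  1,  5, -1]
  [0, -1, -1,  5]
x^4 - 16*x^3 + 96*x^2 - 256*x + 256

Expanding det(x·I − A) (e.g. by cofactor expansion or by noting that A is similar to its Jordan form J, which has the same characteristic polynomial as A) gives
  χ_A(x) = x^4 - 16*x^3 + 96*x^2 - 256*x + 256
which factors as (x - 4)^4. The eigenvalues (with algebraic multiplicities) are λ = 4 with multiplicity 4.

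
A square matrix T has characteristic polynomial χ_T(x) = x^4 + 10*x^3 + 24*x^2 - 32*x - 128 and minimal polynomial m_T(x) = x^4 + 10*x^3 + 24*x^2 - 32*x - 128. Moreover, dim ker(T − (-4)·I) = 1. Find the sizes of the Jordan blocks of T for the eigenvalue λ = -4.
Block sizes for λ = -4: [3]

Step 1 — from the characteristic polynomial, algebraic multiplicity of λ = -4 is 3. From dim ker(T − (-4)·I) = 1, there are exactly 1 Jordan blocks for λ = -4.
Step 2 — from the minimal polynomial, the factor (x + 4)^3 tells us the largest block for λ = -4 has size 3.
Step 3 — with total size 3, 1 blocks, and largest block 3, the block sizes (in nonincreasing order) are [3].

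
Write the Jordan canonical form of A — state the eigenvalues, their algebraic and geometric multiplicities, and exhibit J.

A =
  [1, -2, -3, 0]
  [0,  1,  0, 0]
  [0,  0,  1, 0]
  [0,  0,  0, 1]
J_2(1) ⊕ J_1(1) ⊕ J_1(1)

The characteristic polynomial is
  det(x·I − A) = x^4 - 4*x^3 + 6*x^2 - 4*x + 1 = (x - 1)^4

Eigenvalues and multiplicities (the geometric multiplicity of λ is n − rank(A − λI), which equals the number of Jordan blocks for λ):
  λ = 1: algebraic multiplicity = 4, geometric multiplicity = 3

Determining the block sizes for each eigenvalue:
  λ = 1: 3 blocks summing to 4 forces exactly one block of size 2 and the rest size 1 → block sizes [2, 1, 1]

Assembling the blocks gives a Jordan form
J =
  [1, 1, 0, 0]
  [0, 1, 0, 0]
  [0, 0, 1, 0]
  [0, 0, 0, 1]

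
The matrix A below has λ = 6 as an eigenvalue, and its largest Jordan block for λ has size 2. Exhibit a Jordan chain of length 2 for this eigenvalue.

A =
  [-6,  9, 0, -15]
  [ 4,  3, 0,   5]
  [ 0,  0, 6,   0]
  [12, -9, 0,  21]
A Jordan chain for λ = 6 of length 2:
v_1 = (-12, 4, 0, 12)ᵀ
v_2 = (1, 0, 0, 0)ᵀ

Let N = A − (6)·I. We want v_2 with N^2 v_2 = 0 but N^1 v_2 ≠ 0; then v_{j-1} := N · v_j for j = 2, …, 2.

Pick v_2 = (1, 0, 0, 0)ᵀ.
Then v_1 = N · v_2 = (-12, 4, 0, 12)ᵀ.

Sanity check: (A − (6)·I) v_1 = (0, 0, 0, 0)ᵀ = 0. ✓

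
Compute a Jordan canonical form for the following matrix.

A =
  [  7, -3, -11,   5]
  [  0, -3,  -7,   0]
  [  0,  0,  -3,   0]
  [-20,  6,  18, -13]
J_3(-3) ⊕ J_1(-3)

The characteristic polynomial is
  det(x·I − A) = x^4 + 12*x^3 + 54*x^2 + 108*x + 81 = (x + 3)^4

Eigenvalues and multiplicities (the geometric multiplicity of λ is n − rank(A − λI), which equals the number of Jordan blocks for λ):
  λ = -3: algebraic multiplicity = 4, geometric multiplicity = 2

Determining the block sizes for each eigenvalue:
  λ = -3: with am = 4 and gm = 2, the partition is not yet determined (e.g. several partitions of 4 into 2 parts exist). Let N = A − (-3)·I. Computing rank(N^1) = 2, rank(N^2) = 1, rank(N^3) = 0; the number of blocks of size ≥ j is rank(N^{j−1}) − rank(N^j), giving [2, 1, 1]. So we have 1 block(s) of size 3, 1 block(s) of size 1 → block sizes [3, 1]

Assembling the blocks gives a Jordan form
J =
  [-3,  1,  0,  0]
  [ 0, -3,  1,  0]
  [ 0,  0, -3,  0]
  [ 0,  0,  0, -3]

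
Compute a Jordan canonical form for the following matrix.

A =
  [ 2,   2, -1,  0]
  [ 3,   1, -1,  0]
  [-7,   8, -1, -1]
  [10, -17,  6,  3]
J_1(-1) ⊕ J_3(2)

The characteristic polynomial is
  det(x·I − A) = x^4 - 5*x^3 + 6*x^2 + 4*x - 8 = (x - 2)^3*(x + 1)

Eigenvalues and multiplicities (the geometric multiplicity of λ is n − rank(A − λI), which equals the number of Jordan blocks for λ):
  λ = -1: algebraic multiplicity = 1, geometric multiplicity = 1
  λ = 2: algebraic multiplicity = 3, geometric multiplicity = 1

Determining the block sizes for each eigenvalue:
  λ = -1: one block (gm = 1), so the single block has size am = 1 → block sizes [1]
  λ = 2: one block (gm = 1), so the single block has size am = 3 → block sizes [3]

Assembling the blocks gives a Jordan form
J =
  [-1, 0, 0, 0]
  [ 0, 2, 1, 0]
  [ 0, 0, 2, 1]
  [ 0, 0, 0, 2]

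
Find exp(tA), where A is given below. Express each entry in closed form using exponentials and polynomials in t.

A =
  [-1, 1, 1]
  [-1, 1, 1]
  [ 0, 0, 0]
e^{tA} =
  [1 - t, t, t]
  [-t, t + 1, t]
  [0, 0, 1]

Strategy: write A = P · J · P⁻¹ where J is a Jordan canonical form, so e^{tA} = P · e^{tJ} · P⁻¹, and e^{tJ} can be computed block-by-block.

A has Jordan form
J =
  [0, 1, 0]
  [0, 0, 0]
  [0, 0, 0]
(up to reordering of blocks).

Per-block formulas:
  For a 2×2 Jordan block J_2(0): exp(t · J_2(0)) = e^(0t)·(I + t·N), where N is the 2×2 nilpotent shift.
  For a 1×1 block at λ = 0: exp(t · [0]) = [e^(0t)].

After assembling e^{tJ} and conjugating by P, we get:

e^{tA} =
  [1 - t, t, t]
  [-t, t + 1, t]
  [0, 0, 1]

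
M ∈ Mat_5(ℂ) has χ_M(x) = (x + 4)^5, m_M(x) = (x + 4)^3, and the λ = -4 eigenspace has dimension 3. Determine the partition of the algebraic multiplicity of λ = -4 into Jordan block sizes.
Block sizes for λ = -4: [3, 1, 1]

Step 1 — from the characteristic polynomial, algebraic multiplicity of λ = -4 is 5. From dim ker(M − (-4)·I) = 3, there are exactly 3 Jordan blocks for λ = -4.
Step 2 — from the minimal polynomial, the factor (x + 4)^3 tells us the largest block for λ = -4 has size 3.
Step 3 — with total size 5, 3 blocks, and largest block 3, the block sizes (in nonincreasing order) are [3, 1, 1].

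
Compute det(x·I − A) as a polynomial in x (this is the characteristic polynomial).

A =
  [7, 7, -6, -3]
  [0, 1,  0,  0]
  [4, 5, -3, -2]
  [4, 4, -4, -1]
x^4 - 4*x^3 + 6*x^2 - 4*x + 1

Expanding det(x·I − A) (e.g. by cofactor expansion or by noting that A is similar to its Jordan form J, which has the same characteristic polynomial as A) gives
  χ_A(x) = x^4 - 4*x^3 + 6*x^2 - 4*x + 1
which factors as (x - 1)^4. The eigenvalues (with algebraic multiplicities) are λ = 1 with multiplicity 4.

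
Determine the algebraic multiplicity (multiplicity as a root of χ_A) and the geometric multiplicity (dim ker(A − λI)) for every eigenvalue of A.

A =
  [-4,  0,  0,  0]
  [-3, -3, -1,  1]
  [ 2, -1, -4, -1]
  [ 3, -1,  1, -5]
λ = -4: alg = 4, geom = 2

Step 1 — factor the characteristic polynomial to read off the algebraic multiplicities:
  χ_A(x) = (x + 4)^4

Step 2 — compute geometric multiplicities via the rank-nullity identity g(λ) = n − rank(A − λI):
  rank(A − (-4)·I) = 2, so dim ker(A − (-4)·I) = n − 2 = 2

Summary:
  λ = -4: algebraic multiplicity = 4, geometric multiplicity = 2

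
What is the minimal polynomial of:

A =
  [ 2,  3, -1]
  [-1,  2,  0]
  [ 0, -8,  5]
x^3 - 9*x^2 + 27*x - 27

The characteristic polynomial is χ_A(x) = (x - 3)^3, so the eigenvalues are known. The minimal polynomial is
  m_A(x) = Π_λ (x − λ)^{k_λ}
where k_λ is the size of the *largest* Jordan block for λ (equivalently, the smallest k with (A − λI)^k v = 0 for every generalised eigenvector v of λ).

  λ = 3: largest Jordan block has size 3, contributing (x − 3)^3

So m_A(x) = (x - 3)^3 = x^3 - 9*x^2 + 27*x - 27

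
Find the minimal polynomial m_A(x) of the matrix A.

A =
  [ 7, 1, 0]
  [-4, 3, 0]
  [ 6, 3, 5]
x^2 - 10*x + 25

The characteristic polynomial is χ_A(x) = (x - 5)^3, so the eigenvalues are known. The minimal polynomial is
  m_A(x) = Π_λ (x − λ)^{k_λ}
where k_λ is the size of the *largest* Jordan block for λ (equivalently, the smallest k with (A − λI)^k v = 0 for every generalised eigenvector v of λ).

  λ = 5: largest Jordan block has size 2, contributing (x − 5)^2

So m_A(x) = (x - 5)^2 = x^2 - 10*x + 25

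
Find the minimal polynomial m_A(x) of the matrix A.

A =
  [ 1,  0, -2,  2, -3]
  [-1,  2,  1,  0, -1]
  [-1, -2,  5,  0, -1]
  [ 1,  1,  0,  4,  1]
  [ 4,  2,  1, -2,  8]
x^3 - 12*x^2 + 48*x - 64

The characteristic polynomial is χ_A(x) = (x - 4)^5, so the eigenvalues are known. The minimal polynomial is
  m_A(x) = Π_λ (x − λ)^{k_λ}
where k_λ is the size of the *largest* Jordan block for λ (equivalently, the smallest k with (A − λI)^k v = 0 for every generalised eigenvector v of λ).

  λ = 4: largest Jordan block has size 3, contributing (x − 4)^3

So m_A(x) = (x - 4)^3 = x^3 - 12*x^2 + 48*x - 64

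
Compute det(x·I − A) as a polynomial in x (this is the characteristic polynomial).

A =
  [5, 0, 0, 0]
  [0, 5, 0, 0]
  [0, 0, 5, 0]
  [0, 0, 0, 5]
x^4 - 20*x^3 + 150*x^2 - 500*x + 625

Expanding det(x·I − A) (e.g. by cofactor expansion or by noting that A is similar to its Jordan form J, which has the same characteristic polynomial as A) gives
  χ_A(x) = x^4 - 20*x^3 + 150*x^2 - 500*x + 625
which factors as (x - 5)^4. The eigenvalues (with algebraic multiplicities) are λ = 5 with multiplicity 4.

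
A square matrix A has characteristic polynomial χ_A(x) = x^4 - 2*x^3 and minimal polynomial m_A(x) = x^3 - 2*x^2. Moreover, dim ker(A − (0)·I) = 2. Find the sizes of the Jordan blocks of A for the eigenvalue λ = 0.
Block sizes for λ = 0: [2, 1]

Step 1 — from the characteristic polynomial, algebraic multiplicity of λ = 0 is 3. From dim ker(A − (0)·I) = 2, there are exactly 2 Jordan blocks for λ = 0.
Step 2 — from the minimal polynomial, the factor (x − 0)^2 tells us the largest block for λ = 0 has size 2.
Step 3 — with total size 3, 2 blocks, and largest block 2, the block sizes (in nonincreasing order) are [2, 1].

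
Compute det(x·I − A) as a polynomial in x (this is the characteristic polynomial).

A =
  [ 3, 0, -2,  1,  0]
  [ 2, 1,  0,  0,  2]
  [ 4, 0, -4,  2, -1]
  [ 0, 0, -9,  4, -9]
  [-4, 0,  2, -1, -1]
x^5 - 3*x^4 + 2*x^3 + 2*x^2 - 3*x + 1

Expanding det(x·I − A) (e.g. by cofactor expansion or by noting that A is similar to its Jordan form J, which has the same characteristic polynomial as A) gives
  χ_A(x) = x^5 - 3*x^4 + 2*x^3 + 2*x^2 - 3*x + 1
which factors as (x - 1)^4*(x + 1). The eigenvalues (with algebraic multiplicities) are λ = -1 with multiplicity 1, λ = 1 with multiplicity 4.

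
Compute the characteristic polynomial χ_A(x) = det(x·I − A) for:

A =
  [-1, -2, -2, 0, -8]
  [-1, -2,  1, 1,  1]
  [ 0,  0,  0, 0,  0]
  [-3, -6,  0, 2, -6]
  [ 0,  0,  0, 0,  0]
x^5 + x^4

Expanding det(x·I − A) (e.g. by cofactor expansion or by noting that A is similar to its Jordan form J, which has the same characteristic polynomial as A) gives
  χ_A(x) = x^5 + x^4
which factors as x^4*(x + 1). The eigenvalues (with algebraic multiplicities) are λ = -1 with multiplicity 1, λ = 0 with multiplicity 4.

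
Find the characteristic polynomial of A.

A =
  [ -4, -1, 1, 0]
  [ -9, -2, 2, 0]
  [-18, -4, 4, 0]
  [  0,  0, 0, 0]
x^4 + 2*x^3 + x^2

Expanding det(x·I − A) (e.g. by cofactor expansion or by noting that A is similar to its Jordan form J, which has the same characteristic polynomial as A) gives
  χ_A(x) = x^4 + 2*x^3 + x^2
which factors as x^2*(x + 1)^2. The eigenvalues (with algebraic multiplicities) are λ = -1 with multiplicity 2, λ = 0 with multiplicity 2.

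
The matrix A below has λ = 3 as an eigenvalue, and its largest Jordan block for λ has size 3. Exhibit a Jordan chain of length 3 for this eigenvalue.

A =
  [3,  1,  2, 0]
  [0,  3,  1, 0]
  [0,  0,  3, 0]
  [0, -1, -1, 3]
A Jordan chain for λ = 3 of length 3:
v_1 = (1, 0, 0, -1)ᵀ
v_2 = (2, 1, 0, -1)ᵀ
v_3 = (0, 0, 1, 0)ᵀ

Let N = A − (3)·I. We want v_3 with N^3 v_3 = 0 but N^2 v_3 ≠ 0; then v_{j-1} := N · v_j for j = 3, …, 2.

Pick v_3 = (0, 0, 1, 0)ᵀ.
Then v_2 = N · v_3 = (2, 1, 0, -1)ᵀ.
Then v_1 = N · v_2 = (1, 0, 0, -1)ᵀ.

Sanity check: (A − (3)·I) v_1 = (0, 0, 0, 0)ᵀ = 0. ✓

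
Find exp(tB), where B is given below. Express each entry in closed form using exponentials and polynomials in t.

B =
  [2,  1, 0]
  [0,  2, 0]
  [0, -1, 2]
e^{tB} =
  [exp(2*t), t*exp(2*t), 0]
  [0, exp(2*t), 0]
  [0, -t*exp(2*t), exp(2*t)]

Strategy: write B = P · J · P⁻¹ where J is a Jordan canonical form, so e^{tB} = P · e^{tJ} · P⁻¹, and e^{tJ} can be computed block-by-block.

B has Jordan form
J =
  [2, 1, 0]
  [0, 2, 0]
  [0, 0, 2]
(up to reordering of blocks).

Per-block formulas:
  For a 1×1 block at λ = 2: exp(t · [2]) = [e^(2t)].
  For a 2×2 Jordan block J_2(2): exp(t · J_2(2)) = e^(2t)·(I + t·N), where N is the 2×2 nilpotent shift.

After assembling e^{tJ} and conjugating by P, we get:

e^{tB} =
  [exp(2*t), t*exp(2*t), 0]
  [0, exp(2*t), 0]
  [0, -t*exp(2*t), exp(2*t)]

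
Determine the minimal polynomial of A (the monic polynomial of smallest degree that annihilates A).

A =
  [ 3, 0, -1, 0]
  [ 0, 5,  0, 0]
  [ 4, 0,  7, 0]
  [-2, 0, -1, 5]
x^2 - 10*x + 25

The characteristic polynomial is χ_A(x) = (x - 5)^4, so the eigenvalues are known. The minimal polynomial is
  m_A(x) = Π_λ (x − λ)^{k_λ}
where k_λ is the size of the *largest* Jordan block for λ (equivalently, the smallest k with (A − λI)^k v = 0 for every generalised eigenvector v of λ).

  λ = 5: largest Jordan block has size 2, contributing (x − 5)^2

So m_A(x) = (x - 5)^2 = x^2 - 10*x + 25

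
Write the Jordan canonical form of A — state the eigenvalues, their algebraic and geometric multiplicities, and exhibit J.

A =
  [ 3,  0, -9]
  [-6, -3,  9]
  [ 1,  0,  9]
J_1(-3) ⊕ J_2(6)

The characteristic polynomial is
  det(x·I − A) = x^3 - 9*x^2 + 108 = (x - 6)^2*(x + 3)

Eigenvalues and multiplicities (the geometric multiplicity of λ is n − rank(A − λI), which equals the number of Jordan blocks for λ):
  λ = -3: algebraic multiplicity = 1, geometric multiplicity = 1
  λ = 6: algebraic multiplicity = 2, geometric multiplicity = 1

Determining the block sizes for each eigenvalue:
  λ = -3: one block (gm = 1), so the single block has size am = 1 → block sizes [1]
  λ = 6: one block (gm = 1), so the single block has size am = 2 → block sizes [2]

Assembling the blocks gives a Jordan form
J =
  [-3, 0, 0]
  [ 0, 6, 1]
  [ 0, 0, 6]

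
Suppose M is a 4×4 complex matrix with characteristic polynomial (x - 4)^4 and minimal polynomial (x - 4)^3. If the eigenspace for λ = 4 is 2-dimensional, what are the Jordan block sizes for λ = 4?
Block sizes for λ = 4: [3, 1]

Step 1 — from the characteristic polynomial, algebraic multiplicity of λ = 4 is 4. From dim ker(M − (4)·I) = 2, there are exactly 2 Jordan blocks for λ = 4.
Step 2 — from the minimal polynomial, the factor (x − 4)^3 tells us the largest block for λ = 4 has size 3.
Step 3 — with total size 4, 2 blocks, and largest block 3, the block sizes (in nonincreasing order) are [3, 1].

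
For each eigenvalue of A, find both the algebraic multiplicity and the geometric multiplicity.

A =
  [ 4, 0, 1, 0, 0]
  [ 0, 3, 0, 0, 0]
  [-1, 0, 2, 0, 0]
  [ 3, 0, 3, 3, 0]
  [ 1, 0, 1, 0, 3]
λ = 3: alg = 5, geom = 4

Step 1 — factor the characteristic polynomial to read off the algebraic multiplicities:
  χ_A(x) = (x - 3)^5

Step 2 — compute geometric multiplicities via the rank-nullity identity g(λ) = n − rank(A − λI):
  rank(A − (3)·I) = 1, so dim ker(A − (3)·I) = n − 1 = 4

Summary:
  λ = 3: algebraic multiplicity = 5, geometric multiplicity = 4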